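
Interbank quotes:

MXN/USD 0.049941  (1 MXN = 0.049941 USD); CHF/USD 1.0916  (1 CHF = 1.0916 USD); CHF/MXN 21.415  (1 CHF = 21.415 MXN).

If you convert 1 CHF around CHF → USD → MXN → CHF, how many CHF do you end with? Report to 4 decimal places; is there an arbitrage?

Around CHF → USD → MXN → CHF: 1 × 1.0916 ÷ 0.049941 ÷ 21.415 = 1.020677
Product > 1; profitable direction is CHF → USD → MXN → CHF.

1.0207 (arbitrage exists)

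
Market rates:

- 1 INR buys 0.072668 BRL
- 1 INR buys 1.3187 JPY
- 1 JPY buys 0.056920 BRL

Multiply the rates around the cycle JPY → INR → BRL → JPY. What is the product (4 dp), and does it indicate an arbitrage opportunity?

0.9681 (arbitrage exists)

Around JPY → INR → BRL → JPY: 1 ÷ 1.3187 × 0.072668 ÷ 0.056920 = 0.968127
Product < 1; profitable direction is JPY → BRL → INR → JPY.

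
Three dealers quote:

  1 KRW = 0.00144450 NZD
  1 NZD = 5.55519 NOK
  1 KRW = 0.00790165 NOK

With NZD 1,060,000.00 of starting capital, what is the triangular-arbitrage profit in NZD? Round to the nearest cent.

Profitable loop is NZD → NOK → KRW → NZD:
NZD 1,060,000.00 × 5.55519 = NOK 5,888,501.40
NOK 5,888,501.40 ÷ 0.00790165 = KRW 745,224,276
KRW 745,224,276 × 0.00144450 = NZD 1,076,476.47
Profit = NZD 1,076,476.47 − NZD 1,060,000.00

Profit: NZD 16,476.47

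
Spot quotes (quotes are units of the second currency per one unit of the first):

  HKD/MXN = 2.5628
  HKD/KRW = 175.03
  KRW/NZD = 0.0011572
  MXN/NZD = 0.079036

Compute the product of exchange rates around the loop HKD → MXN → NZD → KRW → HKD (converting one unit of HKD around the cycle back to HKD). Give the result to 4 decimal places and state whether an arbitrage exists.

Around HKD → MXN → NZD → KRW → HKD: 1 × 2.5628 × 0.079036 ÷ 0.0011572 ÷ 175.03 = 1.000043
Product ≈ 1 (deviation 0.004%, within rounding noise).

1.0000 (no arbitrage)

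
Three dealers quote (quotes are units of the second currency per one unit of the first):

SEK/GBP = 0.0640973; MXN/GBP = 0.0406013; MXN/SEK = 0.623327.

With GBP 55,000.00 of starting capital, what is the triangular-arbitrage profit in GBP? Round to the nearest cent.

Profit: GBP 891.65

Profitable loop is GBP → SEK → MXN → GBP:
GBP 55,000.00 ÷ 0.0640973 = SEK 858,070.46
SEK 858,070.46 ÷ 0.623327 = MXN 1,376,597.62
MXN 1,376,597.62 × 0.0406013 = GBP 55,891.65
Profit = GBP 55,891.65 − GBP 55,000.00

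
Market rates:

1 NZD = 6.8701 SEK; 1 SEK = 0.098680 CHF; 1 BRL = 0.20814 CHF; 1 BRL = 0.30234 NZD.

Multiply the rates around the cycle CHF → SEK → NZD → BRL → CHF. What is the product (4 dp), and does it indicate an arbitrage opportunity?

1.0155 (arbitrage exists)

Around CHF → SEK → NZD → BRL → CHF: 1 ÷ 0.098680 ÷ 6.8701 ÷ 0.30234 × 0.20814 = 1.015472
Product > 1; profitable direction is CHF → SEK → NZD → BRL → CHF.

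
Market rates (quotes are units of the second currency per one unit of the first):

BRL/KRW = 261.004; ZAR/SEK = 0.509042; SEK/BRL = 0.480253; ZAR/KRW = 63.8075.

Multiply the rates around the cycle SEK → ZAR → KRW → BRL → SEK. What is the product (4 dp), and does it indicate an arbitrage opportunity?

Around SEK → ZAR → KRW → BRL → SEK: 1 ÷ 0.509042 × 63.8075 ÷ 261.004 ÷ 0.480253 = 1.000002
Product ≈ 1 (deviation 0.000%, within rounding noise).

1.0000 (no arbitrage)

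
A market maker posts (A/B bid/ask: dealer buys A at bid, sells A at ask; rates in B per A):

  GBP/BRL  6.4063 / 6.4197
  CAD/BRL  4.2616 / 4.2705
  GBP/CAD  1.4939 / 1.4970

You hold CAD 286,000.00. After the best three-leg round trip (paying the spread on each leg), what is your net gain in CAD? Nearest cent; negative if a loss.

Best loop CAD → GBP → BRL → CAD:
CAD 286,000.00 ÷ 1.4970 (buy GBP at ask) = GBP 191,048.76
GBP 191,048.76 × 6.4063 (sell GBP at bid) = BRL 1,223,915.70
BRL 1,223,915.70 ÷ 4.2705 (buy CAD at ask) = CAD 286,597.75

Net profit: CAD 597.75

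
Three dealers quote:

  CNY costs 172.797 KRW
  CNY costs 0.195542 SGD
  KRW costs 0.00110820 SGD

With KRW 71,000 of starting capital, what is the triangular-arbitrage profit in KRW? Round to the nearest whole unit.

Profitable loop is KRW → CNY → SGD → KRW:
KRW 71,000 ÷ 172.797 = CNY 410.89
CNY 410.89 × 0.195542 = SGD 80.35
SGD 80.35 ÷ 0.00110820 = KRW 72,501
Profit = KRW 72,501 − KRW 71,000

Profit: KRW 1,501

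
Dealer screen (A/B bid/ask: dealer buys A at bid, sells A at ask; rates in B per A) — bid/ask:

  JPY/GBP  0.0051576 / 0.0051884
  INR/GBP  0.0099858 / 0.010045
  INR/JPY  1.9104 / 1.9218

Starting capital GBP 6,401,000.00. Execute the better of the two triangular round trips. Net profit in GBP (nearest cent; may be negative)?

Best loop GBP → JPY → INR → GBP:
GBP 6,401,000.00 ÷ 0.0051884 (buy JPY at ask) = JPY 1,233,713,669
JPY 1,233,713,669 ÷ 1.9218 (buy INR at ask) = INR 641,957,367.55
INR 641,957,367.55 × 0.0099858 (sell INR at bid) = GBP 6,410,457.88

Net profit: GBP 9,457.88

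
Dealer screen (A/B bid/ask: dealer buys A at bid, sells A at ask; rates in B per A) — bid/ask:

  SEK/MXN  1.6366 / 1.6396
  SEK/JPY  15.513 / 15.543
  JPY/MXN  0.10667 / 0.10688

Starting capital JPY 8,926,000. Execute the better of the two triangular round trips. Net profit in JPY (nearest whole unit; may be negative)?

Best loop JPY → MXN → SEK → JPY:
JPY 8,926,000 × 0.10667 (sell JPY at bid) = MXN 952,136.42
MXN 952,136.42 ÷ 1.6396 (buy SEK at ask) = SEK 580,712.63
SEK 580,712.63 × 15.513 (sell SEK at bid) = JPY 9,008,595

Net profit: JPY 82,595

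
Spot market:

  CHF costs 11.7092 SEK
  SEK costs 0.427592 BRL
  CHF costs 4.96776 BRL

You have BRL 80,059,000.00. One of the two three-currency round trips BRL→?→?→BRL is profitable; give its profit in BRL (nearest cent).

Profit: BRL 628,516.82

Profitable loop is BRL → CHF → SEK → BRL:
BRL 80,059,000.00 ÷ 4.96776 = CHF 16,115,714.12
CHF 16,115,714.12 × 11.7092 = SEK 188,702,119.83
SEK 188,702,119.83 × 0.427592 = BRL 80,687,516.82
Profit = BRL 80,687,516.82 − BRL 80,059,000.00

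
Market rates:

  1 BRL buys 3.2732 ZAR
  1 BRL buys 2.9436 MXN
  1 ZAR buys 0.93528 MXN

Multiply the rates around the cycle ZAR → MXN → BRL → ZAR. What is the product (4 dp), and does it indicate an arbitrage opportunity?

Around ZAR → MXN → BRL → ZAR: 1 × 0.93528 ÷ 2.9436 × 3.2732 = 1.040005
Product > 1; profitable direction is ZAR → MXN → BRL → ZAR.

1.0400 (arbitrage exists)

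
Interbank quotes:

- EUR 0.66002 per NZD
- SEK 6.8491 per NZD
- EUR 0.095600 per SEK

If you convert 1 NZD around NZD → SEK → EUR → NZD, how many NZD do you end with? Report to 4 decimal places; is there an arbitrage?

0.9921 (arbitrage exists)

Around NZD → SEK → EUR → NZD: 1 × 6.8491 × 0.095600 ÷ 0.66002 = 0.992052
Product < 1; profitable direction is NZD → EUR → SEK → NZD.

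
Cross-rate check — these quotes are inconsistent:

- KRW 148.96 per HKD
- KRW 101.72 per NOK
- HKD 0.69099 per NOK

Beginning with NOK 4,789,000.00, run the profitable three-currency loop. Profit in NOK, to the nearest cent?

Profitable loop is NOK → HKD → KRW → NOK:
NOK 4,789,000.00 × 0.69099 = HKD 3,309,151.11
HKD 3,309,151.11 × 148.96 = KRW 492,931,149
KRW 492,931,149 ÷ 101.72 = NOK 4,845,960.96
Profit = NOK 4,845,960.96 − NOK 4,789,000.00

Profit: NOK 56,960.96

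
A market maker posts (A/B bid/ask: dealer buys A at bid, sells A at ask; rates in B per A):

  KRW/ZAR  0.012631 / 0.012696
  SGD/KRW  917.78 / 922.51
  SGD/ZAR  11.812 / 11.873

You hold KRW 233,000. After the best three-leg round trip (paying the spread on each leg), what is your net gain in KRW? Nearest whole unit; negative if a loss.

Best loop KRW → SGD → ZAR → KRW:
KRW 233,000 ÷ 922.51 (buy SGD at ask) = SGD 252.57
SGD 252.57 × 11.812 (sell SGD at bid) = ZAR 2,983.38
ZAR 2,983.38 ÷ 0.012696 (buy KRW at ask) = KRW 234,986

Net profit: KRW 1,986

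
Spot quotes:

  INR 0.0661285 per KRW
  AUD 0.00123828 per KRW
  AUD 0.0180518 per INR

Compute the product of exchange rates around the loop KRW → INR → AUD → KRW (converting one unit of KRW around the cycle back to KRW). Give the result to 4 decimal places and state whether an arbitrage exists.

Around KRW → INR → AUD → KRW: 1 × 0.0661285 × 0.0180518 ÷ 0.00123828 = 0.964030
Product < 1; profitable direction is KRW → AUD → INR → KRW.

0.9640 (arbitrage exists)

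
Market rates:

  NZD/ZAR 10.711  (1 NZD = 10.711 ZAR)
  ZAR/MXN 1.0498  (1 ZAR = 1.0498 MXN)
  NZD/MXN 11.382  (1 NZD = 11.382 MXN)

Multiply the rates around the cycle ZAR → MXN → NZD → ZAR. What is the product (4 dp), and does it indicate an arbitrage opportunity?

Around ZAR → MXN → NZD → ZAR: 1 × 1.0498 ÷ 11.382 × 10.711 = 0.987911
Product < 1; profitable direction is ZAR → NZD → MXN → ZAR.

0.9879 (arbitrage exists)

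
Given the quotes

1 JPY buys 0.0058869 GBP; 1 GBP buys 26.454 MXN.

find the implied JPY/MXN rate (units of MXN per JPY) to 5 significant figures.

1 JPY × 0.0058869 = 0.0058869 GBP
0.0058869 GBP × 26.454 = 0.155732 MXN

JPY/MXN = 0.15573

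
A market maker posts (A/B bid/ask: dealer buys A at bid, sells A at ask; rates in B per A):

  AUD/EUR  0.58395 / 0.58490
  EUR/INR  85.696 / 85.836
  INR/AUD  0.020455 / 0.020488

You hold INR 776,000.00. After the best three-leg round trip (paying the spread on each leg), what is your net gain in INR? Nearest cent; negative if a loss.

Best loop INR → AUD → EUR → INR:
INR 776,000.00 × 0.020455 (sell INR at bid) = AUD 15,873.08
AUD 15,873.08 × 0.58395 (sell AUD at bid) = EUR 9,269.09
EUR 9,269.09 × 85.696 (sell EUR at bid) = INR 794,323.51

Net profit: INR 18,323.51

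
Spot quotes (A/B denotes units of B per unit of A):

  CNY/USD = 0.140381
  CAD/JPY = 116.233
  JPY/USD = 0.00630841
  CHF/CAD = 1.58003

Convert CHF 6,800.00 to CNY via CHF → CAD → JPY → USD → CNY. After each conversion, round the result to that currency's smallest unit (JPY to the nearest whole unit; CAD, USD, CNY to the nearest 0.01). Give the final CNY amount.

CNY 56,119.70

CHF 6,800.00 × 1.58003 = CAD 10,744.20
CAD 10,744.20 × 116.233 = JPY 1,248,831
JPY 1,248,831 × 0.00630841 = USD 7,878.14
USD 7,878.14 ÷ 0.140381 = CNY 56,119.70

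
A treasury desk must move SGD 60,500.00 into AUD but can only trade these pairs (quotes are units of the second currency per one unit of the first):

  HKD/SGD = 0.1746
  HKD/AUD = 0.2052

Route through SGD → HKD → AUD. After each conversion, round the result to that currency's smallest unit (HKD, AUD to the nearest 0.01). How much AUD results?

SGD 60,500.00 ÷ 0.1746 = HKD 346,506.30
HKD 346,506.30 × 0.2052 = AUD 71,103.09

AUD 71,103.09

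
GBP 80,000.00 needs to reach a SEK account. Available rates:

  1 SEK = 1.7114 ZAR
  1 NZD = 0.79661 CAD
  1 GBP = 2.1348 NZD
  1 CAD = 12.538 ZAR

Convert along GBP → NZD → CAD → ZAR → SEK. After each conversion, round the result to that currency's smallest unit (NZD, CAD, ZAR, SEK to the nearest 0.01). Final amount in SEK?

SEK 996,711.95

GBP 80,000.00 × 2.1348 = NZD 170,784.00
NZD 170,784.00 × 0.79661 = CAD 136,048.24
CAD 136,048.24 × 12.538 = ZAR 1,705,772.83
ZAR 1,705,772.83 ÷ 1.7114 = SEK 996,711.95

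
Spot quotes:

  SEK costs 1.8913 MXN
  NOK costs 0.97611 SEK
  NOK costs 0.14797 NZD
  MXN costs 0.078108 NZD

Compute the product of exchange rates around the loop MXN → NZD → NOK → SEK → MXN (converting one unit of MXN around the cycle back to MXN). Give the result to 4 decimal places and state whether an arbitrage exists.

0.9745 (arbitrage exists)

Around MXN → NZD → NOK → SEK → MXN: 1 × 0.078108 ÷ 0.14797 × 0.97611 × 1.8913 = 0.974498
Product < 1; profitable direction is MXN → SEK → NOK → NZD → MXN.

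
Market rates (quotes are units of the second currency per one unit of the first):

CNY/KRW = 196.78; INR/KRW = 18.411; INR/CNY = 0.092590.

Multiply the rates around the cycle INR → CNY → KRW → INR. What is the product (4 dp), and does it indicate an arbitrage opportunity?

Around INR → CNY → KRW → INR: 1 × 0.092590 × 196.78 ÷ 18.411 = 0.989618
Product < 1; profitable direction is INR → KRW → CNY → INR.

0.9896 (arbitrage exists)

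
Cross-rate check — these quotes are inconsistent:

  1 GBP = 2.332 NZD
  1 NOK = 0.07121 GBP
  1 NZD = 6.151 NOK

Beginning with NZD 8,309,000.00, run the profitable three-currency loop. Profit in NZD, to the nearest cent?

Profit: NZD 178,191.82

Profitable loop is NZD → NOK → GBP → NZD:
NZD 8,309,000.00 × 6.151 = NOK 51,108,659.00
NOK 51,108,659.00 × 0.07121 = GBP 3,639,447.61
GBP 3,639,447.61 × 2.332 = NZD 8,487,191.82
Profit = NZD 8,487,191.82 − NZD 8,309,000.00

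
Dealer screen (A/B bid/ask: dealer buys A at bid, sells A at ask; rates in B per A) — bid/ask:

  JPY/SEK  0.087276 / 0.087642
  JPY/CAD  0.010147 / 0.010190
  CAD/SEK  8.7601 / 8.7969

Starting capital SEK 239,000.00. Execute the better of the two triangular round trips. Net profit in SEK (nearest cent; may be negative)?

Net profit: SEK 3,399.85

Best loop SEK → JPY → CAD → SEK:
SEK 239,000.00 ÷ 0.087642 (buy JPY at ask) = JPY 2,727,003
JPY 2,727,003 × 0.010147 (sell JPY at bid) = CAD 27,670.90
CAD 27,670.90 × 8.7601 (sell CAD at bid) = SEK 242,399.85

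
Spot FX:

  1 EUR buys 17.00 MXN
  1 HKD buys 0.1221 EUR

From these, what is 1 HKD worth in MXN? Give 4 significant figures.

1 HKD × 0.1221 = 0.1221 EUR
0.1221 EUR × 17.00 = 2.0757 MXN

HKD/MXN = 2.076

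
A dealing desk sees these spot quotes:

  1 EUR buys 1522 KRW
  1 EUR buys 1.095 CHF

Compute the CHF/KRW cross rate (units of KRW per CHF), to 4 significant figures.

1 CHF ÷ 1.095 = 0.913242 EUR
0.913242 EUR × 1522 = 1389.95 KRW

CHF/KRW = 1390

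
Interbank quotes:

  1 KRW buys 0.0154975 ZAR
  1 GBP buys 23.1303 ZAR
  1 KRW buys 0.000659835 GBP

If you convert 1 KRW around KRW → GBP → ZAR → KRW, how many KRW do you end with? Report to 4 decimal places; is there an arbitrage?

0.9848 (arbitrage exists)

Around KRW → GBP → ZAR → KRW: 1 × 0.000659835 × 23.1303 ÷ 0.0154975 = 0.984816
Product < 1; profitable direction is KRW → ZAR → GBP → KRW.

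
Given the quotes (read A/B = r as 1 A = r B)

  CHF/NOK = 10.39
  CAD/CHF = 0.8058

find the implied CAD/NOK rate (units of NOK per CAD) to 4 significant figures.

CAD/NOK = 8.372

1 CAD × 0.8058 = 0.8058 CHF
0.8058 CHF × 10.39 = 8.37226 NOK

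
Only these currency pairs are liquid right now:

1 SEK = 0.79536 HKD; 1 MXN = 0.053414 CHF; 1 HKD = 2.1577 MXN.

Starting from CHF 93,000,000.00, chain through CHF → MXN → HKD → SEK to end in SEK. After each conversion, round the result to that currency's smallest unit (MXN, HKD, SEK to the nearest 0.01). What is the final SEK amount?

CHF 93,000,000.00 ÷ 0.053414 = MXN 1,741,116,561.20
MXN 1,741,116,561.20 ÷ 2.1577 = HKD 806,931,714.88
HKD 806,931,714.88 ÷ 0.79536 = SEK 1,014,549,027.96

SEK 1,014,549,027.96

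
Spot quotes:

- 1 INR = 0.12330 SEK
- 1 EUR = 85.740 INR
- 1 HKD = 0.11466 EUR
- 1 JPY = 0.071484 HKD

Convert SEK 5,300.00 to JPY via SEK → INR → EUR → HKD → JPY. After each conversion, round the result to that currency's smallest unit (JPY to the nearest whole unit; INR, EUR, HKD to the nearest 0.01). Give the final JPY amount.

SEK 5,300.00 ÷ 0.12330 = INR 42,984.59
INR 42,984.59 ÷ 85.740 = EUR 501.34
EUR 501.34 ÷ 0.11466 = HKD 4,372.41
HKD 4,372.41 ÷ 0.071484 = JPY 61,166

JPY 61,166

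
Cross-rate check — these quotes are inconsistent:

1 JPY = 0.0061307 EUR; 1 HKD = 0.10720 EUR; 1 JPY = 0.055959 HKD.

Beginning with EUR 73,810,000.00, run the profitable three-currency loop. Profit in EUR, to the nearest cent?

Profit: EUR 1,622,854.06

Profitable loop is EUR → HKD → JPY → EUR:
EUR 73,810,000.00 ÷ 0.10720 = HKD 688,526,119.40
HKD 688,526,119.40 ÷ 0.055959 = JPY 12,304,117,647
JPY 12,304,117,647 × 0.0061307 = EUR 75,432,854.06
Profit = EUR 75,432,854.06 − EUR 73,810,000.00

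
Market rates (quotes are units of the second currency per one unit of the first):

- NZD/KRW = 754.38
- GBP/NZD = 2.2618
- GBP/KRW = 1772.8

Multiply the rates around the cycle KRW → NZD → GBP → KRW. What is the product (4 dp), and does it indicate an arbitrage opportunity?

1.0390 (arbitrage exists)

Around KRW → NZD → GBP → KRW: 1 ÷ 754.38 ÷ 2.2618 × 1772.8 = 1.039000
Product > 1; profitable direction is KRW → NZD → GBP → KRW.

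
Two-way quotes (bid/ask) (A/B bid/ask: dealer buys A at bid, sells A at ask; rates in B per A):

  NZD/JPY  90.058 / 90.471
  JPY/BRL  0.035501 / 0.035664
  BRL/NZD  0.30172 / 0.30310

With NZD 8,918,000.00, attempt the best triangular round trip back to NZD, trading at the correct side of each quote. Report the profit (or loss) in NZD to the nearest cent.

Net profit: NZD 200,892.37

Best loop NZD → BRL → JPY → NZD:
NZD 8,918,000.00 ÷ 0.30310 (buy BRL at ask) = BRL 29,422,632.79
BRL 29,422,632.79 ÷ 0.035664 (buy JPY at ask) = JPY 824,995,312
JPY 824,995,312 ÷ 90.471 (buy NZD at ask) = NZD 9,118,892.37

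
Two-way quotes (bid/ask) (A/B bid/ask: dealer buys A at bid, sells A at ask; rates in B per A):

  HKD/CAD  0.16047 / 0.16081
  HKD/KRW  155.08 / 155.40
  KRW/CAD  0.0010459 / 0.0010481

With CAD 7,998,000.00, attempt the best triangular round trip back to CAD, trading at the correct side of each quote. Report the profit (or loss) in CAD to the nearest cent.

Best loop CAD → HKD → KRW → CAD:
CAD 7,998,000.00 ÷ 0.16081 (buy HKD at ask) = HKD 49,735,712.95
HKD 49,735,712.95 × 155.08 (sell HKD at bid) = KRW 7,713,014,365
KRW 7,713,014,365 × 0.0010459 (sell KRW at bid) = CAD 8,067,041.72

Net profit: CAD 69,041.72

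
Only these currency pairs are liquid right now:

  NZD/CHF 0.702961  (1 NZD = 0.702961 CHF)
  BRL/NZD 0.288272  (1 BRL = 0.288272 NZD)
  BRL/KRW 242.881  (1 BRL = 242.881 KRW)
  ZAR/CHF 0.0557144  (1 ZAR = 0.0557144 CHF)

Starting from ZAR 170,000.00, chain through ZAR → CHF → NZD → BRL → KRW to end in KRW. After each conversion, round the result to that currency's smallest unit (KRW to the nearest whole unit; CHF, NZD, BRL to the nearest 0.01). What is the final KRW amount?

ZAR 170,000.00 × 0.0557144 = CHF 9,471.45
CHF 9,471.45 ÷ 0.702961 = NZD 13,473.65
NZD 13,473.65 ÷ 0.288272 = BRL 46,739.36
BRL 46,739.36 × 242.881 = KRW 11,352,102

KRW 11,352,102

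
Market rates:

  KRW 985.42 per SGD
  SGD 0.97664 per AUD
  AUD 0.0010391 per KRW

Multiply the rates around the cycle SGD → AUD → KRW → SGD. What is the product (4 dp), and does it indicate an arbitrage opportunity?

1.0000 (no arbitrage)

Around SGD → AUD → KRW → SGD: 1 ÷ 0.97664 ÷ 0.0010391 ÷ 985.42 = 0.999970
Product ≈ 1 (deviation 0.003%, within rounding noise).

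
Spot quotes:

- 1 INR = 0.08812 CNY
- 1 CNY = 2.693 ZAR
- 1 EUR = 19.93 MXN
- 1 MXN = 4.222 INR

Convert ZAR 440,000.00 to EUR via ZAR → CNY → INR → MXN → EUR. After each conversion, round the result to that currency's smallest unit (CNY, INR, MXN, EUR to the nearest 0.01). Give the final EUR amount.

ZAR 440,000.00 ÷ 2.693 = CNY 163,386.56
CNY 163,386.56 ÷ 0.08812 = INR 1,854,137.09
INR 1,854,137.09 ÷ 4.222 = MXN 439,160.85
MXN 439,160.85 ÷ 19.93 = EUR 22,035.17

EUR 22,035.17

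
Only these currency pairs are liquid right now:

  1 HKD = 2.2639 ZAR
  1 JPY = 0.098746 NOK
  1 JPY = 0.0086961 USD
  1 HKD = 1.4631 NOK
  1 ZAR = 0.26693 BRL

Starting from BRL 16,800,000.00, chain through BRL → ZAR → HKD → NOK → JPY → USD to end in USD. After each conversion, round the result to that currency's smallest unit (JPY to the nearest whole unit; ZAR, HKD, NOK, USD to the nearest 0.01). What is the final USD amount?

BRL 16,800,000.00 ÷ 0.26693 = ZAR 62,937,848.87
ZAR 62,937,848.87 ÷ 2.2639 = HKD 27,800,631.15
HKD 27,800,631.15 × 1.4631 = NOK 40,675,103.44
NOK 40,675,103.44 ÷ 0.098746 = JPY 411,916,467
JPY 411,916,467 × 0.0086961 = USD 3,582,066.79

USD 3,582,066.79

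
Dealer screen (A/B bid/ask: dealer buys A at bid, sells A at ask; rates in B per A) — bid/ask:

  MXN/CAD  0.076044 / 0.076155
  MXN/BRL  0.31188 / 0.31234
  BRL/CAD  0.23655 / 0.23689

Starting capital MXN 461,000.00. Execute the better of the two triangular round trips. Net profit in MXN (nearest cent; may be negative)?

Net profit: MXN 12,796.17

Best loop MXN → CAD → BRL → MXN:
MXN 461,000.00 × 0.076044 (sell MXN at bid) = CAD 35,056.28
CAD 35,056.28 ÷ 0.23689 (buy BRL at ask) = BRL 147,985.50
BRL 147,985.50 ÷ 0.31234 (buy MXN at ask) = MXN 473,796.17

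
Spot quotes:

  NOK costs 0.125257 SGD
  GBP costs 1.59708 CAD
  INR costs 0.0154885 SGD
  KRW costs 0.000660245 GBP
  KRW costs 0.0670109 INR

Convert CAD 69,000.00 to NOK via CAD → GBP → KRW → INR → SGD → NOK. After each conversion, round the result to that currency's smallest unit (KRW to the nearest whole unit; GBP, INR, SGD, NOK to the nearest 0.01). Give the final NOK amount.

CAD 69,000.00 ÷ 1.59708 = GBP 43,203.85
GBP 43,203.85 ÷ 0.000660245 = KRW 65,436,088
KRW 65,436,088 × 0.0670109 = INR 4,384,931.15
INR 4,384,931.15 × 0.0154885 = SGD 67,916.01
SGD 67,916.01 ÷ 0.125257 = NOK 542,213.29

NOK 542,213.29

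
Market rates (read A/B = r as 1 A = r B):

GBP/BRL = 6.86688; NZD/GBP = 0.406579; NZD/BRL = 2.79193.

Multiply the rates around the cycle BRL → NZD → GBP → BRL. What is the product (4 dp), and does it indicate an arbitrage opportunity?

1.0000 (no arbitrage)

Around BRL → NZD → GBP → BRL: 1 ÷ 2.79193 × 0.406579 × 6.86688 = 1.000000
Product ≈ 1 (deviation 0.000%, within rounding noise).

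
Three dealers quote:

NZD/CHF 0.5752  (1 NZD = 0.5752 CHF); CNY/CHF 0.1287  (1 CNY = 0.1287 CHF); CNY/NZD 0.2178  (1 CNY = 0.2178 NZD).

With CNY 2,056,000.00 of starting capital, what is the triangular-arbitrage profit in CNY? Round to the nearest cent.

Profitable loop is CNY → CHF → NZD → CNY:
CNY 2,056,000.00 × 0.1287 = CHF 264,607.20
CHF 264,607.20 ÷ 0.5752 = NZD 460,026.43
NZD 460,026.43 ÷ 0.2178 = CNY 2,112,150.71
Profit = CNY 2,112,150.71 − CNY 2,056,000.00

Profit: CNY 56,150.71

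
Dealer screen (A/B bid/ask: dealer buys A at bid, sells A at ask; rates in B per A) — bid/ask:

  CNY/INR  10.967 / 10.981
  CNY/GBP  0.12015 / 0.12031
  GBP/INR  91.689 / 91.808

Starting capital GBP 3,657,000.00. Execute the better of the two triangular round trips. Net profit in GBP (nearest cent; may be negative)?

Net profit: GBP 11,800.36

Best loop GBP → INR → CNY → GBP:
GBP 3,657,000.00 × 91.689 (sell GBP at bid) = INR 335,306,673.00
INR 335,306,673.00 ÷ 10.981 (buy CNY at ask) = CNY 30,535,167.38
CNY 30,535,167.38 × 0.12015 (sell CNY at bid) = GBP 3,668,800.36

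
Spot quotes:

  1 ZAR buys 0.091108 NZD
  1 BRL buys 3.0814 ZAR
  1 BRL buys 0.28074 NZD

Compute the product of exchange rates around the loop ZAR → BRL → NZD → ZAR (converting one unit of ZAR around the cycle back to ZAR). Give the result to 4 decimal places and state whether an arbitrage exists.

Around ZAR → BRL → NZD → ZAR: 1 ÷ 3.0814 × 0.28074 ÷ 0.091108 = 0.999999
Product ≈ 1 (deviation 0.000%, within rounding noise).

1.0000 (no arbitrage)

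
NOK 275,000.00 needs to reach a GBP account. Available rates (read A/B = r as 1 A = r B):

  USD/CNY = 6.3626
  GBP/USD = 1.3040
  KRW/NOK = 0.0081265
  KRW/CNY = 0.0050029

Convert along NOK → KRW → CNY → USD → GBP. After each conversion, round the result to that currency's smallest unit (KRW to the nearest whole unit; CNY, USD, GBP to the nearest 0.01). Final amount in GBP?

NOK 275,000.00 ÷ 0.0081265 = KRW 33,839,906
KRW 33,839,906 × 0.0050029 = CNY 169,297.67
CNY 169,297.67 ÷ 6.3626 = USD 26,608.25
USD 26,608.25 ÷ 1.3040 = GBP 20,405.10

GBP 20,405.10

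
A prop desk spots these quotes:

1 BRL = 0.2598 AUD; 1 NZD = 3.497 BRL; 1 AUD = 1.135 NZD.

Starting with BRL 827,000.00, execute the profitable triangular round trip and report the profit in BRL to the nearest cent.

Profitable loop is BRL → AUD → NZD → BRL:
BRL 827,000.00 × 0.2598 = AUD 214,854.60
AUD 214,854.60 × 1.135 = NZD 243,859.97
NZD 243,859.97 × 3.497 = BRL 852,778.32
Profit = BRL 852,778.32 − BRL 827,000.00

Profit: BRL 25,778.32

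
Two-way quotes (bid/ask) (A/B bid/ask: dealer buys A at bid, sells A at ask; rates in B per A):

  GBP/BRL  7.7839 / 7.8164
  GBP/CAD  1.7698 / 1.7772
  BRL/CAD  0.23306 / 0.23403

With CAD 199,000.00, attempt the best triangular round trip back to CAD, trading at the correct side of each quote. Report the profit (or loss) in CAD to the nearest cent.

Best loop CAD → GBP → BRL → CAD:
CAD 199,000.00 ÷ 1.7772 (buy GBP at ask) = GBP 111,973.89
GBP 111,973.89 × 7.7839 (sell GBP at bid) = BRL 871,593.57
BRL 871,593.57 × 0.23306 (sell BRL at bid) = CAD 203,133.60

Net profit: CAD 4,133.60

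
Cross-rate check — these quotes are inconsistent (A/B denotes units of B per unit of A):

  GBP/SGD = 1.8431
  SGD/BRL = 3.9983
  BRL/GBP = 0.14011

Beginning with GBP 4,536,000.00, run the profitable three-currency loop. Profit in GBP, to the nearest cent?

Profit: GBP 147,456.11

Profitable loop is GBP → SGD → BRL → GBP:
GBP 4,536,000.00 × 1.8431 = SGD 8,360,301.60
SGD 8,360,301.60 × 3.9983 = BRL 33,426,993.89
BRL 33,426,993.89 × 0.14011 = GBP 4,683,456.11
Profit = GBP 4,683,456.11 − GBP 4,536,000.00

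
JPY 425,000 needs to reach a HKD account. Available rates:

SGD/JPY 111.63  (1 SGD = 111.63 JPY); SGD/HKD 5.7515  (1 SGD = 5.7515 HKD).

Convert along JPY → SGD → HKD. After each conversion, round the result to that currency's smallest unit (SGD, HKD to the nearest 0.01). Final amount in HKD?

JPY 425,000 ÷ 111.63 = SGD 3,807.22
SGD 3,807.22 × 5.7515 = HKD 21,897.23

HKD 21,897.23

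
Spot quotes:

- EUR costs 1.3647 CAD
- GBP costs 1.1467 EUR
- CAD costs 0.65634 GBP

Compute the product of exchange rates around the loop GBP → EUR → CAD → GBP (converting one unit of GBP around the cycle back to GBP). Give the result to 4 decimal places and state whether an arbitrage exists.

Around GBP → EUR → CAD → GBP: 1 × 1.1467 × 1.3647 × 0.65634 = 1.027107
Product > 1; profitable direction is GBP → EUR → CAD → GBP.

1.0271 (arbitrage exists)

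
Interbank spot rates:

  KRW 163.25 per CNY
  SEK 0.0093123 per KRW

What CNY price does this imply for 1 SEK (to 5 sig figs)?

SEK/CNY = 0.65779

1 SEK ÷ 0.0093123 = 107.385 KRW
107.385 KRW ÷ 163.25 = 0.657794 CNY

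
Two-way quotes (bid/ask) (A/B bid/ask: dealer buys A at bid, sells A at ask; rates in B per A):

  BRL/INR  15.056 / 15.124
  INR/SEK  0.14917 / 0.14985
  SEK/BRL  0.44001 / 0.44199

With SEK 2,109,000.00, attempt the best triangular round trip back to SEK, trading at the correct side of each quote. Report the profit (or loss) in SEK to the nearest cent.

Net result: SEK -3,570.42 (no profitable arbitrage after spreads)

Best loop SEK → INR → BRL → SEK:
SEK 2,109,000.00 ÷ 0.14985 (buy INR at ask) = INR 14,074,074.07
INR 14,074,074.07 ÷ 15.124 (buy BRL at ask) = BRL 930,578.82
BRL 930,578.82 ÷ 0.44199 (buy SEK at ask) = SEK 2,105,429.58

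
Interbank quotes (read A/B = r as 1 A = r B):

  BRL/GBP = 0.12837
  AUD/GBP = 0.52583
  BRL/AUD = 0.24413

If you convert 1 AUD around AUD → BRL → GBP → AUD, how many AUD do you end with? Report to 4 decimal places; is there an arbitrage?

Around AUD → BRL → GBP → AUD: 1 ÷ 0.24413 × 0.12837 ÷ 0.52583 = 0.999993
Product ≈ 1 (deviation 0.001%, within rounding noise).

1.0000 (no arbitrage)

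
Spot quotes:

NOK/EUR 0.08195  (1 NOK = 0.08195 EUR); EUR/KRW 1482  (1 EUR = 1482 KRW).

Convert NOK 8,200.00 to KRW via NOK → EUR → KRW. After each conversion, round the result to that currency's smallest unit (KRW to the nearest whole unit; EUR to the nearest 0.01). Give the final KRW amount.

NOK 8,200.00 × 0.08195 = EUR 671.99
EUR 671.99 × 1482 = KRW 995,889

KRW 995,889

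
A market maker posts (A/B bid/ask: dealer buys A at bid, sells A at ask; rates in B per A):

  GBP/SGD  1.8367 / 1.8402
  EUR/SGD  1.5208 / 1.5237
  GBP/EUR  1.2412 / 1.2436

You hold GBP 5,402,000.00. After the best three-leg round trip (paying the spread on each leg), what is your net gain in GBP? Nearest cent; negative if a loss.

Best loop GBP → EUR → SGD → GBP:
GBP 5,402,000.00 × 1.2412 (sell GBP at bid) = EUR 6,704,962.40
EUR 6,704,962.40 × 1.5208 (sell EUR at bid) = SGD 10,196,906.82
SGD 10,196,906.82 ÷ 1.8402 (buy GBP at ask) = GBP 5,541,194.88

Net profit: GBP 139,194.88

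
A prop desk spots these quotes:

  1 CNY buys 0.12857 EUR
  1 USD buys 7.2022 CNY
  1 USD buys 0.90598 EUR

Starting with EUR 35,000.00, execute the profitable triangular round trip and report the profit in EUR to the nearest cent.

Profitable loop is EUR → USD → CNY → EUR:
EUR 35,000.00 ÷ 0.90598 = USD 38,632.20
USD 38,632.20 × 7.2022 = CNY 278,236.83
CNY 278,236.83 × 0.12857 = EUR 35,772.91
Profit = EUR 35,772.91 − EUR 35,000.00

Profit: EUR 772.91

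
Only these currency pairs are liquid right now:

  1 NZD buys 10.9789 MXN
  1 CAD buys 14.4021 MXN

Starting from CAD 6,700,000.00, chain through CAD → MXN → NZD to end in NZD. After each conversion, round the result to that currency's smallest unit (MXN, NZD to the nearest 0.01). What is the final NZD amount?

CAD 6,700,000.00 × 14.4021 = MXN 96,494,070.00
MXN 96,494,070.00 ÷ 10.9789 = NZD 8,789,047.17

NZD 8,789,047.17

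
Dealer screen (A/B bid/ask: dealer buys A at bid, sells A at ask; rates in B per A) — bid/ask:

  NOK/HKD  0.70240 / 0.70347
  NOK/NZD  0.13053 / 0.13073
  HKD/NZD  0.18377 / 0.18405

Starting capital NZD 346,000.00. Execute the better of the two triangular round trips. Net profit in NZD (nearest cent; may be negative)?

Best loop NZD → HKD → NOK → NZD:
NZD 346,000.00 ÷ 0.18405 (buy HKD at ask) = HKD 1,879,923.93
HKD 1,879,923.93 ÷ 0.70347 (buy NOK at ask) = NOK 2,672,358.36
NOK 2,672,358.36 × 0.13053 (sell NOK at bid) = NZD 348,822.94

Net profit: NZD 2,822.94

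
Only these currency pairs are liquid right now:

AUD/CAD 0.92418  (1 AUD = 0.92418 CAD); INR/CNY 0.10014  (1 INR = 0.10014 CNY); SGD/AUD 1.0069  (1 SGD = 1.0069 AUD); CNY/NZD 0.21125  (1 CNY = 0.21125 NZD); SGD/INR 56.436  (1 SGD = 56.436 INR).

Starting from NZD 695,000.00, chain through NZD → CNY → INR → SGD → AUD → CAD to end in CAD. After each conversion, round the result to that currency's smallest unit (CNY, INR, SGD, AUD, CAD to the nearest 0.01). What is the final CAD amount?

CAD 541,710.42

NZD 695,000.00 ÷ 0.21125 = CNY 3,289,940.83
CNY 3,289,940.83 ÷ 0.10014 = INR 32,853,413.52
INR 32,853,413.52 ÷ 56.436 = SGD 582,135.76
SGD 582,135.76 × 1.0069 = AUD 586,152.50
AUD 586,152.50 × 0.92418 = CAD 541,710.42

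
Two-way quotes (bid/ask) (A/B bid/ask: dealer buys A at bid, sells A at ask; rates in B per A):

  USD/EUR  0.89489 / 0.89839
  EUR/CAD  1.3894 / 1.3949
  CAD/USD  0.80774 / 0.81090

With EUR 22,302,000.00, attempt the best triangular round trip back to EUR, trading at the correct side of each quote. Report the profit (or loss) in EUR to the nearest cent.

Net profit: EUR 96,160.44

Best loop EUR → CAD → USD → EUR:
EUR 22,302,000.00 × 1.3894 (sell EUR at bid) = CAD 30,986,398.80
CAD 30,986,398.80 × 0.80774 (sell CAD at bid) = USD 25,028,953.77
USD 25,028,953.77 × 0.89489 (sell USD at bid) = EUR 22,398,160.44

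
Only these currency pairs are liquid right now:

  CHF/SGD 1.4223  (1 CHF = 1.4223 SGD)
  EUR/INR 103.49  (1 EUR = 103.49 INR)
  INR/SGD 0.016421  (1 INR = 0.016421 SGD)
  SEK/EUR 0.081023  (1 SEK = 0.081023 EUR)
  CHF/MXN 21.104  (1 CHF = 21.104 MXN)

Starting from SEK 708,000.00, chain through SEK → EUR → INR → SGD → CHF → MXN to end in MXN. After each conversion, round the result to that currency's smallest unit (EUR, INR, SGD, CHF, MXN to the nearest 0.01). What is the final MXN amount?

MXN 1,446,482.30

SEK 708,000.00 × 0.081023 = EUR 57,364.28
EUR 57,364.28 × 103.49 = INR 5,936,629.34
INR 5,936,629.34 × 0.016421 = SGD 97,485.39
SGD 97,485.39 ÷ 1.4223 = CHF 68,540.67
CHF 68,540.67 × 21.104 = MXN 1,446,482.30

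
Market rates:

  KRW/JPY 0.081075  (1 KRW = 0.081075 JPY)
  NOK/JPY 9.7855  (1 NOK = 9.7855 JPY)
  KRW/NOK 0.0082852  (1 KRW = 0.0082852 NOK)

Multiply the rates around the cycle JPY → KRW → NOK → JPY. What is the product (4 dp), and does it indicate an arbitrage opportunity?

1.0000 (no arbitrage)

Around JPY → KRW → NOK → JPY: 1 ÷ 0.081075 × 0.0082852 × 9.7855 = 0.999998
Product ≈ 1 (deviation 0.000%, within rounding noise).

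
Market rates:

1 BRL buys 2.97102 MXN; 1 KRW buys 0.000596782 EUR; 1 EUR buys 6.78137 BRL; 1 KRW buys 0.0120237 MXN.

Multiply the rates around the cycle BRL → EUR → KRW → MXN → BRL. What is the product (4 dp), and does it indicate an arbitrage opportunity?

1.0000 (no arbitrage)

Around BRL → EUR → KRW → MXN → BRL: 1 ÷ 6.78137 ÷ 0.000596782 × 0.0120237 ÷ 2.97102 = 0.999999
Product ≈ 1 (deviation 0.000%, within rounding noise).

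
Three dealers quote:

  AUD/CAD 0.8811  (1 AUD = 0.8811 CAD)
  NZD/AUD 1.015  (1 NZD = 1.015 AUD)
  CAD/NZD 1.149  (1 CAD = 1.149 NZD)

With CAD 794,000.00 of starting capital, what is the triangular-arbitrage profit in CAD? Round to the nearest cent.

Profit: CAD 21,890.31

Profitable loop is CAD → NZD → AUD → CAD:
CAD 794,000.00 × 1.149 = NZD 912,306.00
NZD 912,306.00 × 1.015 = AUD 925,990.59
AUD 925,990.59 × 0.8811 = CAD 815,890.31
Profit = CAD 815,890.31 − CAD 794,000.00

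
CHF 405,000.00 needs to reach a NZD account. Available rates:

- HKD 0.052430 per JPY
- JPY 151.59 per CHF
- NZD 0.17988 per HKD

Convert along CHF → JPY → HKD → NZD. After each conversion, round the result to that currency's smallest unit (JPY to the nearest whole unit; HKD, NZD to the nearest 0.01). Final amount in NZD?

CHF 405,000.00 × 151.59 = JPY 61,393,950
JPY 61,393,950 × 0.052430 = HKD 3,218,884.80
HKD 3,218,884.80 × 0.17988 = NZD 579,013.00

NZD 579,013.00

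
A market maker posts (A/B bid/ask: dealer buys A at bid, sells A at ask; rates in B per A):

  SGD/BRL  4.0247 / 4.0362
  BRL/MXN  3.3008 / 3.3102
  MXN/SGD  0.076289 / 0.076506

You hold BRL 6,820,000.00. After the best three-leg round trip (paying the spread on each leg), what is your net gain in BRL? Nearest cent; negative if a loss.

Net profit: BRL 91,925.07

Best loop BRL → MXN → SGD → BRL:
BRL 6,820,000.00 × 3.3008 (sell BRL at bid) = MXN 22,511,456.00
MXN 22,511,456.00 × 0.076289 (sell MXN at bid) = SGD 1,717,376.47
SGD 1,717,376.47 × 4.0247 (sell SGD at bid) = BRL 6,911,925.07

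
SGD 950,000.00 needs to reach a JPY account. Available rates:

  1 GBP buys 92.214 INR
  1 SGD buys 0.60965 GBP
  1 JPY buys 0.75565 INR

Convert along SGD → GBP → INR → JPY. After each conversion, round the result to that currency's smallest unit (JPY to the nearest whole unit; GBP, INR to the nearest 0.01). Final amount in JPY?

SGD 950,000.00 × 0.60965 = GBP 579,167.50
GBP 579,167.50 × 92.214 = INR 53,407,351.84
INR 53,407,351.84 ÷ 0.75565 = JPY 70,677,366

JPY 70,677,366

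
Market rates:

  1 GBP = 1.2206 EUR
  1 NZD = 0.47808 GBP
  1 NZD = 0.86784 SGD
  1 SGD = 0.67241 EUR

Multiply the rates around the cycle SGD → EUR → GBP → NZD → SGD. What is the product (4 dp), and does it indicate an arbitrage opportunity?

Around SGD → EUR → GBP → NZD → SGD: 1 × 0.67241 ÷ 1.2206 ÷ 0.47808 × 0.86784 = 1.000000
Product ≈ 1 (deviation 0.000%, within rounding noise).

1.0000 (no arbitrage)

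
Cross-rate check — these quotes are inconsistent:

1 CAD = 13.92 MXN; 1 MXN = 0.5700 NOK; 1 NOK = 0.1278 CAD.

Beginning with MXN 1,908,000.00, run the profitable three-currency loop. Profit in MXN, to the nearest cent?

Profit: MXN 26,743.14

Profitable loop is MXN → NOK → CAD → MXN:
MXN 1,908,000.00 × 0.5700 = NOK 1,087,560.00
NOK 1,087,560.00 × 0.1278 = CAD 138,990.17
CAD 138,990.17 × 13.92 = MXN 1,934,743.14
Profit = MXN 1,934,743.14 − MXN 1,908,000.00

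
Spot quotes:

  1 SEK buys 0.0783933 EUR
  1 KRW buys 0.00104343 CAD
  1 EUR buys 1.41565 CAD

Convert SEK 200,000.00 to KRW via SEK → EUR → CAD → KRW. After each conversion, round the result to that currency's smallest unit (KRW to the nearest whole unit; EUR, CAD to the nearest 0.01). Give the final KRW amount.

KRW 21,271,671

SEK 200,000.00 × 0.0783933 = EUR 15,678.66
EUR 15,678.66 × 1.41565 = CAD 22,195.50
CAD 22,195.50 ÷ 0.00104343 = KRW 21,271,671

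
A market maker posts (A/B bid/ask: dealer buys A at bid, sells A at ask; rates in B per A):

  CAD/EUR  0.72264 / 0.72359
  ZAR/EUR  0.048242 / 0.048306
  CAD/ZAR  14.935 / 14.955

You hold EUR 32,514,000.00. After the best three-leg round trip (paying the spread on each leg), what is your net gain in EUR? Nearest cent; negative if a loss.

Best loop EUR → ZAR → CAD → EUR:
EUR 32,514,000.00 ÷ 0.048306 (buy ZAR at ask) = ZAR 673,084,088.93
ZAR 673,084,088.93 ÷ 14.955 (buy CAD at ask) = CAD 45,007,294.48
CAD 45,007,294.48 × 0.72264 (sell CAD at bid) = EUR 32,524,071.28

Net profit: EUR 10,071.28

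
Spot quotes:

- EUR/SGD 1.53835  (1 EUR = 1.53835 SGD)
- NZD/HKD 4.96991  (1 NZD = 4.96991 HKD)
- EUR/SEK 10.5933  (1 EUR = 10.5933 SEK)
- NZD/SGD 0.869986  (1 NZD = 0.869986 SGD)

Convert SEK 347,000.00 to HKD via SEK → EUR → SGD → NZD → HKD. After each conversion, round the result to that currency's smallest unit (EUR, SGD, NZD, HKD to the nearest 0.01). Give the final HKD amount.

SEK 347,000.00 ÷ 10.5933 = EUR 32,756.55
EUR 32,756.55 × 1.53835 = SGD 50,391.04
SGD 50,391.04 ÷ 0.869986 = NZD 57,921.67
NZD 57,921.67 × 4.96991 = HKD 287,865.49

HKD 287,865.49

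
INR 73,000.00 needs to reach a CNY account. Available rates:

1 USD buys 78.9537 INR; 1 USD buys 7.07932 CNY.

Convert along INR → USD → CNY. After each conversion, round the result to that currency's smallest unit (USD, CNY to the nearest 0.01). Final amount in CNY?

CNY 6,545.47

INR 73,000.00 ÷ 78.9537 = USD 924.59
USD 924.59 × 7.07932 = CNY 6,545.47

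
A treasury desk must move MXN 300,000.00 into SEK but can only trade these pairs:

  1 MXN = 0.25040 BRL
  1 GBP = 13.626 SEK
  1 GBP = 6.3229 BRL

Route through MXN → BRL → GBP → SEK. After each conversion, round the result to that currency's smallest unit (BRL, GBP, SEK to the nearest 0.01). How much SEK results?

SEK 161,885.33

MXN 300,000.00 × 0.25040 = BRL 75,120.00
BRL 75,120.00 ÷ 6.3229 = GBP 11,880.62
GBP 11,880.62 × 13.626 = SEK 161,885.33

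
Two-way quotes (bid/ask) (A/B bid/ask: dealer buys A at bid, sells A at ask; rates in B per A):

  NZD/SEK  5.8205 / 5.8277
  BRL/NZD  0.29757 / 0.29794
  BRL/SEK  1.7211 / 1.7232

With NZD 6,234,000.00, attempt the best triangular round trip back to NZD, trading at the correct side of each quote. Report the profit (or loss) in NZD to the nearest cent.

Net profit: NZD 31,858.03

Best loop NZD → SEK → BRL → NZD:
NZD 6,234,000.00 × 5.8205 (sell NZD at bid) = SEK 36,284,997.00
SEK 36,284,997.00 ÷ 1.7232 (buy BRL at ask) = BRL 21,056,753.13
BRL 21,056,753.13 × 0.29757 (sell BRL at bid) = NZD 6,265,858.03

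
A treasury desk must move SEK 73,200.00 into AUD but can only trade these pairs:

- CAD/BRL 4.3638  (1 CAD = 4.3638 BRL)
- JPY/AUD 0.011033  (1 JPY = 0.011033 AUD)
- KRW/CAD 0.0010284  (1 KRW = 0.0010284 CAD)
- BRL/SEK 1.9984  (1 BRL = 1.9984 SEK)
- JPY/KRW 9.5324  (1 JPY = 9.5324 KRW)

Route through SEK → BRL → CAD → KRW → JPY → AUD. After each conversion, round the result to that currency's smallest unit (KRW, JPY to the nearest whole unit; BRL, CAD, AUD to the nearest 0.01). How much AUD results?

SEK 73,200.00 ÷ 1.9984 = BRL 36,629.30
BRL 36,629.30 ÷ 4.3638 = CAD 8,393.90
CAD 8,393.90 ÷ 0.0010284 = KRW 8,162,096
KRW 8,162,096 ÷ 9.5324 = JPY 856,248
JPY 856,248 × 0.011033 = AUD 9,446.98

AUD 9,446.98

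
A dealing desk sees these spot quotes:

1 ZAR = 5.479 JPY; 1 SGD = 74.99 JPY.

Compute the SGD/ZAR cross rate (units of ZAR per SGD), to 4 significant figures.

1 SGD × 74.99 = 74.99 JPY
74.99 JPY ÷ 5.479 = 13.6868 ZAR

SGD/ZAR = 13.69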